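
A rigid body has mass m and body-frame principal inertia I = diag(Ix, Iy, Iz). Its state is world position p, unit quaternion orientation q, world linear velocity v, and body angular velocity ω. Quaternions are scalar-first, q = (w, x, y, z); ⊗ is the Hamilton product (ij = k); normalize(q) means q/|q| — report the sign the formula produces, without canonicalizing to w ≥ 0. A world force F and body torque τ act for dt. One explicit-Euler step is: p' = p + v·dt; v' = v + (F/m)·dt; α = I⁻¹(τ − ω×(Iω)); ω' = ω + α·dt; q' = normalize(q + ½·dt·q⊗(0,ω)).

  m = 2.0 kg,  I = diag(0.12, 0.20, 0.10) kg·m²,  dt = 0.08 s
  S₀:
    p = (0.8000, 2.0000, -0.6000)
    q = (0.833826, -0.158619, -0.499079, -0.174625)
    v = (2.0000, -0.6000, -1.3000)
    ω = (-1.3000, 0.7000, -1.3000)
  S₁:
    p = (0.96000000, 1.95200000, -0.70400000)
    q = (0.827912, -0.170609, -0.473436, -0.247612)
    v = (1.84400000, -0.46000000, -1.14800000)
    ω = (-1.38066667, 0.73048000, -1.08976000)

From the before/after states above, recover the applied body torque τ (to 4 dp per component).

τ = (-0.0300, 0.1100, 0.1900)

Δω = ω₁−ω₀ = (-0.08066667, 0.03048000, 0.21024000)
τ = I·(Δω/dt) + ω₀×(Iω₀) = (-0.0300, 0.1100, 0.1900)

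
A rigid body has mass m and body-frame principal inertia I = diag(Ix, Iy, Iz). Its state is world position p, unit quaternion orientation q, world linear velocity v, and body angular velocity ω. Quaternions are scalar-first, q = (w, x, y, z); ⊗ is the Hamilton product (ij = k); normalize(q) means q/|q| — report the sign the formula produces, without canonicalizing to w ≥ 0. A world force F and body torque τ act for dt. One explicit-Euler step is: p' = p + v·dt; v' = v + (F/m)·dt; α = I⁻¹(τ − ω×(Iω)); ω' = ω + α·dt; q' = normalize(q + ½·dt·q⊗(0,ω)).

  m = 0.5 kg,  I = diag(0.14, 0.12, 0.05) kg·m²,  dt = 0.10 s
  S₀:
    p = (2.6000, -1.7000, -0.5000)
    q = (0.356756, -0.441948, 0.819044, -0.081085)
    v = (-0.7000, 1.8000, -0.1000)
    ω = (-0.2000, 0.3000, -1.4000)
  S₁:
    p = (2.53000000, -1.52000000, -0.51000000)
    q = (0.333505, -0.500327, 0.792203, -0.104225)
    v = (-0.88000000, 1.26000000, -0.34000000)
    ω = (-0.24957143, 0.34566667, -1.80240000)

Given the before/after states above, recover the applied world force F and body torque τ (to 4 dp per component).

Δω = ω₁−ω₀ = (-0.04957143, 0.04566667, -0.40240000)
gyro term ω₀×Iω₀ = (0.0294, 0.0252, 0.0012)
applied torque τ = (-0.0400, 0.0800, -0.2000)
velocity change Δv = (-0.18000000, -0.54000000, -0.24000000)
F = m·Δv/dt = (-0.9000, -2.7000, -1.2000)

F = (-0.9000, -2.7000, -1.2000)
τ = (-0.0400, 0.0800, -0.2000)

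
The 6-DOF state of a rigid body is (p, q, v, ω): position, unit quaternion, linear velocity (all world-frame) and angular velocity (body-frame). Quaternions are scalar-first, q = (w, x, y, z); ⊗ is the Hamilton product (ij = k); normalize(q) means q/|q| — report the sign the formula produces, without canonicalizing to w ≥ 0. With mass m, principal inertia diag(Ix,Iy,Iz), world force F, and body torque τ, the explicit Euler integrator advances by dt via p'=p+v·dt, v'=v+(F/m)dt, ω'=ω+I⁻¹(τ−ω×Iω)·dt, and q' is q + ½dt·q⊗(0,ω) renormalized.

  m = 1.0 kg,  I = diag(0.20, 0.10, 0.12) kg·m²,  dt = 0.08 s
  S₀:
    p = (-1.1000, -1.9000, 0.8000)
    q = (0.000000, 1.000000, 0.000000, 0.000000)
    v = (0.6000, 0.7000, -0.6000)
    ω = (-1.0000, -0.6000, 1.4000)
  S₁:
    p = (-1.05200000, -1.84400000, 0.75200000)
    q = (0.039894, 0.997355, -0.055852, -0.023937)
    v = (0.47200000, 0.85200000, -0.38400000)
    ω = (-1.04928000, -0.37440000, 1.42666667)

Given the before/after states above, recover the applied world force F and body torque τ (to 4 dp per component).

F = (-1.6000, 1.9000, 2.7000)
τ = (-0.1400, 0.1700, -0.0200)

ω₁ − ω₀ = (-0.04928000, 0.22560000, 0.02666667)
precession coupling = (-0.0168, -0.1120, -0.0600)
applied torque τ = (-0.1400, 0.1700, -0.0200)
Δv = v₁−v₀ = (-0.12800000, 0.15200000, 0.21600000)
F = m·Δv/dt = (-1.6000, 1.9000, 2.7000)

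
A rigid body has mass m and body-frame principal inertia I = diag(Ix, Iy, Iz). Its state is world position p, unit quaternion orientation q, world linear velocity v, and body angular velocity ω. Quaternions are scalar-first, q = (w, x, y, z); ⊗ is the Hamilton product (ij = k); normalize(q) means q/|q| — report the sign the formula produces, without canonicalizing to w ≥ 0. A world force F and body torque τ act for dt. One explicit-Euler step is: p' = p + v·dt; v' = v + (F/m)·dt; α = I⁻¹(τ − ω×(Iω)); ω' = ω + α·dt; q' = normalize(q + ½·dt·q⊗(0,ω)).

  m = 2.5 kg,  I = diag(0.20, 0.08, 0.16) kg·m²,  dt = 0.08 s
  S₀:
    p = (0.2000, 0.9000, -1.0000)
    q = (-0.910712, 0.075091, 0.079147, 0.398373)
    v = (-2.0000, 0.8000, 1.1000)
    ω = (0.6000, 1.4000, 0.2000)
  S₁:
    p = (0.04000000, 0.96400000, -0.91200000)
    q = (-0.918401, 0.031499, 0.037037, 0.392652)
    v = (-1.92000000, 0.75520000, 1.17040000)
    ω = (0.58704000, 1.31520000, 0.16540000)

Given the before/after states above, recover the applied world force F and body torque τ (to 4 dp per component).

velocity change Δv = (0.08000000, -0.04480000, 0.07040000)
F = m·Δv/dt = (2.5000, -1.4000, 2.2000)
ω₁ − ω₀ = (-0.01296000, -0.08480000, -0.03460000)
applied torque τ = (-0.0100, -0.0800, -0.1700)

F = (2.5000, -1.4000, 2.2000)
τ = (-0.0100, -0.0800, -0.1700)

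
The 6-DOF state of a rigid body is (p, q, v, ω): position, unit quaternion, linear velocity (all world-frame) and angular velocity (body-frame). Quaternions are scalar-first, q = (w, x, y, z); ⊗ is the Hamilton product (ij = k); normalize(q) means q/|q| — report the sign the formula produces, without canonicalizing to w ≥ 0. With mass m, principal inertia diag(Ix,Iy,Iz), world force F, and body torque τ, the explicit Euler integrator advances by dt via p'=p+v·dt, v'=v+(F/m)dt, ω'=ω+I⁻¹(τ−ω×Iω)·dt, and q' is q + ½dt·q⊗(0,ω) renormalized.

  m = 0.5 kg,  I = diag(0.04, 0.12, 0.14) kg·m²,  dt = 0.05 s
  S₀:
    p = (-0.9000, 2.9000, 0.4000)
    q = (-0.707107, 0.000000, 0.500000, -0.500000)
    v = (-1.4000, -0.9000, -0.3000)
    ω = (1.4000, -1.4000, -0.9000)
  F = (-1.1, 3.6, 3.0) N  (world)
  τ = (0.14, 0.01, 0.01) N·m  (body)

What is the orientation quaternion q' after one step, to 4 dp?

q' = (-0.6998, -0.0534, 0.5065, -0.5009)

2q̇ = q⊗(0,ω) = (0.2500000, -2.1399498, 0.2899498, -0.0636037)
q + ½dt·q⊗(0,ω), renormalized = (-0.6998, -0.0534, 0.5065, -0.5009)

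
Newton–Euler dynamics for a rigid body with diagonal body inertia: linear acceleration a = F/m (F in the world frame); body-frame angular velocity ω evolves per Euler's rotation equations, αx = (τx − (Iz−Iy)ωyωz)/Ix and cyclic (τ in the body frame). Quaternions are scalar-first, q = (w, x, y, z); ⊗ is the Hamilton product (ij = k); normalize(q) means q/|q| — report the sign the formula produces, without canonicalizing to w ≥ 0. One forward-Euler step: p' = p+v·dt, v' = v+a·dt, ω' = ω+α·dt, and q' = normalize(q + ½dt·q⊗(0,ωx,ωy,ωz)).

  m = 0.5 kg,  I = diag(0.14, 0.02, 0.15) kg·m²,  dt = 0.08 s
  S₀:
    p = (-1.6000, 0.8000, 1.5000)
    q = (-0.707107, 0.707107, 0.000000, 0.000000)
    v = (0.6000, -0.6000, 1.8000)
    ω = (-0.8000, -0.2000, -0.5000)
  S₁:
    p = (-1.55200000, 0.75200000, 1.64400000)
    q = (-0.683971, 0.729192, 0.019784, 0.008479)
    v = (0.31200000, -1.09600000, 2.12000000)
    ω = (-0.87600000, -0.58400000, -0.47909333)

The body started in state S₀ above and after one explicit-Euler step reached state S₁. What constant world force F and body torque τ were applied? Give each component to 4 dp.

Δω = ω₁−ω₀ = (-0.07600000, -0.38400000, 0.02090667)
gyro term ω₀×Iω₀ = (0.0130, -0.0040, -0.0192)
τ = I·(Δω/dt) + ω₀×(Iω₀) = (-0.1200, -0.1000, 0.0200)
v₁ − v₀ = (-0.28800000, -0.49600000, 0.32000000)
applied force F = (-1.8000, -3.1000, 2.0000)

F = (-1.8000, -3.1000, 2.0000)
τ = (-0.1200, -0.1000, 0.0200)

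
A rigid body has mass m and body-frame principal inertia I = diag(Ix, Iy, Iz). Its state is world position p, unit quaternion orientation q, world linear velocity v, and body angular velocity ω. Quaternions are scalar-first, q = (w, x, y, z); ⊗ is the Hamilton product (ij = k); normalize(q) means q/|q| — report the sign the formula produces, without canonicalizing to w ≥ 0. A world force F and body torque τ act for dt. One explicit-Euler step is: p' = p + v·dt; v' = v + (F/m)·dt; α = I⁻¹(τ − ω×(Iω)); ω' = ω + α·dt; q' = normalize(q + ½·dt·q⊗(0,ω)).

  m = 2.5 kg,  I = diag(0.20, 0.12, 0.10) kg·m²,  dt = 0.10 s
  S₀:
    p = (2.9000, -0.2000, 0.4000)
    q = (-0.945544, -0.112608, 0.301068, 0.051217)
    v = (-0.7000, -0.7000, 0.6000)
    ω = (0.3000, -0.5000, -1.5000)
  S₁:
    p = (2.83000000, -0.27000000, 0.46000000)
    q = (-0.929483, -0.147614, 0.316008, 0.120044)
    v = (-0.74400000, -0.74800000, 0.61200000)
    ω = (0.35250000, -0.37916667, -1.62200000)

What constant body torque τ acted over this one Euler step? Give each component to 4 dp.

τ = (0.0900, 0.1000, -0.1100)

Δω = ω₁−ω₀ = (0.05250000, 0.12083333, -0.12200000)
ω₀×(Iω₀) = (-0.0150, -0.0450, 0.0120)
applied torque τ = (0.0900, 0.1000, -0.1100)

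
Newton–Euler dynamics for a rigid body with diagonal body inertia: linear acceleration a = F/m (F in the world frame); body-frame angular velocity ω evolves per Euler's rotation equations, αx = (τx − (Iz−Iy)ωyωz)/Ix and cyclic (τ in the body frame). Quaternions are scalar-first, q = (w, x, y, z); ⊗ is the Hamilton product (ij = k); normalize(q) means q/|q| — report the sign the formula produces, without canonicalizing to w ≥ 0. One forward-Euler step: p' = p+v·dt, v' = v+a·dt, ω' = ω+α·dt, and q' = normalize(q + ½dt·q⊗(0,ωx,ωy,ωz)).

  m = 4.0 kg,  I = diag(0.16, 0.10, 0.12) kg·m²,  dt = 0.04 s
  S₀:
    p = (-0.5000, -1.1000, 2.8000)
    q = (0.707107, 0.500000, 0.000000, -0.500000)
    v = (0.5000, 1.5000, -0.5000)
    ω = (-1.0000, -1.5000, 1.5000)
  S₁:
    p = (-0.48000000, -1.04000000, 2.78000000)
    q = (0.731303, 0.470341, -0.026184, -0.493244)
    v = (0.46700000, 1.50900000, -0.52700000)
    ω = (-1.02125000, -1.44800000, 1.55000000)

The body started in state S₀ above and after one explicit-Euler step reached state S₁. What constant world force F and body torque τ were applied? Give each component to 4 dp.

F = (-3.3000, 0.9000, -2.7000)
τ = (-0.1300, 0.0700, 0.0600)

v₁ − v₀ = (-0.03300000, 0.00900000, -0.02700000)
m·(v₁−v₀)/dt = (-3.3000, 0.9000, -2.7000)
ω₁ − ω₀ = (-0.02125000, 0.05200000, 0.05000000)
τ = I·(Δω/dt) + ω₀×(Iω₀) = (-0.1300, 0.0700, 0.0600)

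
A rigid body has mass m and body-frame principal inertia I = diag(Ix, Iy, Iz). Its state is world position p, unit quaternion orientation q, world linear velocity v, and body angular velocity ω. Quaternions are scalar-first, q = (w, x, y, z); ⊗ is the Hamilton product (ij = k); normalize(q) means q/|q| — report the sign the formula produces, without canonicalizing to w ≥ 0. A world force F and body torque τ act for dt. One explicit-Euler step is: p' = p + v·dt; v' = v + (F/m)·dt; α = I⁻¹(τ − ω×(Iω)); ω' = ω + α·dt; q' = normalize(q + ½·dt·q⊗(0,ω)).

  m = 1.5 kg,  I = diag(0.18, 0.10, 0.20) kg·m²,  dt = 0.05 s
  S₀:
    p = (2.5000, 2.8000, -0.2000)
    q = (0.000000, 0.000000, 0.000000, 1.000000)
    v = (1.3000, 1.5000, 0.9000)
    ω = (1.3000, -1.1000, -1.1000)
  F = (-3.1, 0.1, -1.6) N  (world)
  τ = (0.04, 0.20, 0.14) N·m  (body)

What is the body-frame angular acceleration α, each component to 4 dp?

gyro term ω×Iω = (0.1210, 0.0286, 0.1144)
(τ − ω×Iω)/I = (-0.4500, 1.7140, 0.1280)

α = (-0.4500, 1.7140, 0.1280)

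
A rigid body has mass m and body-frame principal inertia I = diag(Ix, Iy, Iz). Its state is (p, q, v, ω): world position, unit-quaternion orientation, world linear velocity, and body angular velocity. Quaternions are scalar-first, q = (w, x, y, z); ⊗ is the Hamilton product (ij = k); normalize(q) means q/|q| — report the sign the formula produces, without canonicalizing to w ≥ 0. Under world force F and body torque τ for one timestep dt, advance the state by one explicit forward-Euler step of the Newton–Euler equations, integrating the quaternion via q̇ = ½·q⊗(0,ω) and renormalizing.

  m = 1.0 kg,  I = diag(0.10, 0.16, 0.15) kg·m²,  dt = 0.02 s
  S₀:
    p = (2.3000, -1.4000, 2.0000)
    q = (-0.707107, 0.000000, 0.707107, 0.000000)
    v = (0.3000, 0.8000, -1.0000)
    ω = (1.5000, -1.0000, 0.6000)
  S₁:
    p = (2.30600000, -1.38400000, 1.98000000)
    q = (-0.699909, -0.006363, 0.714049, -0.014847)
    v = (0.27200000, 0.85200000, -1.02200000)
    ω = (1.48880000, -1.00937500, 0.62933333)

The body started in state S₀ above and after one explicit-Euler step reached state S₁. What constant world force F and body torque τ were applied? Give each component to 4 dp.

Δω = ω₁−ω₀ = (-0.01120000, -0.00937500, 0.02933333)
τ = I·(Δω/dt) + ω₀×(Iω₀) = (-0.0500, -0.1200, 0.1300)
velocity change Δv = (-0.02800000, 0.05200000, -0.02200000)
m·(v₁−v₀)/dt = (-1.4000, 2.6000, -1.1000)

F = (-1.4000, 2.6000, -1.1000)
τ = (-0.0500, -0.1200, 0.1300)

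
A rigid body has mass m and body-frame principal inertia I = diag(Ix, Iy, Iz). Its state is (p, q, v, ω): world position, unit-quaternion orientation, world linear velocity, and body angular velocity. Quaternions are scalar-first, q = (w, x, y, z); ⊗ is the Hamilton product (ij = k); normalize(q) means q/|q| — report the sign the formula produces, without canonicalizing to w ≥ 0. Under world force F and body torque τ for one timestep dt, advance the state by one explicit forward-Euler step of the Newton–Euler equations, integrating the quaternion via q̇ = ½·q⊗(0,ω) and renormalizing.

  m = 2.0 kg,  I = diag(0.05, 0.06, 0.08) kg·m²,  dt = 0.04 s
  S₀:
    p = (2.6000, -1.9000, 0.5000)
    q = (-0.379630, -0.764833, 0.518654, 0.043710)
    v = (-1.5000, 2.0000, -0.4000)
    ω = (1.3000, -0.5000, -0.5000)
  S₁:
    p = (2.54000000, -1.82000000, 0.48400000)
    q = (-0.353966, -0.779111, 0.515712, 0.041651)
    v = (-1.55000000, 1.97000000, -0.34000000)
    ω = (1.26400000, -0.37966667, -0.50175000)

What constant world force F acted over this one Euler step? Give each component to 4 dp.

v₁ − v₀ = (-0.05000000, -0.03000000, 0.06000000)
F = m·Δv/dt = (-2.5000, -1.5000, 3.0000)

F = (-2.5000, -1.5000, 3.0000)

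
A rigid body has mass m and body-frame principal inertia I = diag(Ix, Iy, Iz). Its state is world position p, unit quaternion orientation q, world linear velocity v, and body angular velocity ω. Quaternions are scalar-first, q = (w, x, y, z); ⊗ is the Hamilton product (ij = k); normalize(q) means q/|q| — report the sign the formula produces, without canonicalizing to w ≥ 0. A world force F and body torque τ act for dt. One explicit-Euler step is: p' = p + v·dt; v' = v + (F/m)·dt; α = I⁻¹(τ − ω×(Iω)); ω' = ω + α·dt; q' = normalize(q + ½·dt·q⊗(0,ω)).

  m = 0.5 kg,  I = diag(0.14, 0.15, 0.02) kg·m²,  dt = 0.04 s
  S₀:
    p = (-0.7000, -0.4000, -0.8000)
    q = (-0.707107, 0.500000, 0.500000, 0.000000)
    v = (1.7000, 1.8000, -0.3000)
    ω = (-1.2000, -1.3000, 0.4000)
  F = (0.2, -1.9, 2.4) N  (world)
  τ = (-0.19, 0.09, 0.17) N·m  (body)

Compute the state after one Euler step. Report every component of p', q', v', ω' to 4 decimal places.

p' = (-0.6320, -0.3280, -0.8120)
q' = (-0.6817, 0.5206, 0.5140, -0.0067)
v' = (1.7160, 1.6480, -0.1080)
ω' = (-1.2736, -1.2606, 0.7088)

p + v·dt = (-0.6320, -0.3280, -0.8120)
v' = v + a·dt = (1.7160, 1.6480, -0.1080)
angular accel α = (-1.8400, 0.9840, 7.7200)
ω' = ω + α·dt = (-1.2736, -1.2606, 0.7088)
Hamilton product q⊗(0,ω) = (1.2500000, 1.0485284, 0.7192391, -0.3328428)
updated quaternion q' = (-0.6817, 0.5206, 0.5140, -0.0067)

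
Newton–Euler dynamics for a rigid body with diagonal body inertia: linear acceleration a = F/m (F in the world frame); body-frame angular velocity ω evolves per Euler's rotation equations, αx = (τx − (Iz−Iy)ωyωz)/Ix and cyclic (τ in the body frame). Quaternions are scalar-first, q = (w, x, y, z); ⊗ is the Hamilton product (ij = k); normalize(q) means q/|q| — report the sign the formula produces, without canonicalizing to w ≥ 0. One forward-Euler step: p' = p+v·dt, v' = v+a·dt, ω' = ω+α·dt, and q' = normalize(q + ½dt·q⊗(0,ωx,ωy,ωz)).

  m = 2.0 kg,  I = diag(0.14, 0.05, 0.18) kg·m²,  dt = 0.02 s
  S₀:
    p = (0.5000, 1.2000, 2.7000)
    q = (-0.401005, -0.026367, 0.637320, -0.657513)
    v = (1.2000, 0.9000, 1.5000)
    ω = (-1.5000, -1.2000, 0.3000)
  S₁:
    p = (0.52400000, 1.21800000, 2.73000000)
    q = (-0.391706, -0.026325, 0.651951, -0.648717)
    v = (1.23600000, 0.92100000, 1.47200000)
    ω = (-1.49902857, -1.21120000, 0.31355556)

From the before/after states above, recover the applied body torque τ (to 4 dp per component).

Δω = ω₁−ω₀ = (0.00097143, -0.01120000, 0.01355556)
ω₀×(Iω₀) = (-0.0468, 0.0180, -0.1620)
τ = I·(Δω/dt) + ω₀×(Iω₀) = (-0.0400, -0.0100, -0.0400)

τ = (-0.0400, -0.0100, -0.0400)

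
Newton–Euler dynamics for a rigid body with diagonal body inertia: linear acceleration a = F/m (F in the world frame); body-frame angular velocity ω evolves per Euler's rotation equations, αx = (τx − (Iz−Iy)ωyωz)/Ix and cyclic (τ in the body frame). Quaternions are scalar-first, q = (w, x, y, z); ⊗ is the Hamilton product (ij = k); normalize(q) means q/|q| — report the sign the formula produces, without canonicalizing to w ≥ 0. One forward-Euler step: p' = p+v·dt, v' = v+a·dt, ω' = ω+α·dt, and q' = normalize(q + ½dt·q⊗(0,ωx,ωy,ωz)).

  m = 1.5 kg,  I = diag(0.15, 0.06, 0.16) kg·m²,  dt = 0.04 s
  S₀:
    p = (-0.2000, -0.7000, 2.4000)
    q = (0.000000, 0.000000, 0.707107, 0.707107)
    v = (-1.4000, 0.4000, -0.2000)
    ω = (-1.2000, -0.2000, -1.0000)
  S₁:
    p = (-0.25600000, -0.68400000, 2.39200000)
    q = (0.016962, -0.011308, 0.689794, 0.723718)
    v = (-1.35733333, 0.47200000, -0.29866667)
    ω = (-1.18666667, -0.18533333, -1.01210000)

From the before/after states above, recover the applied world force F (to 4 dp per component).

Δv = v₁−v₀ = (0.04266667, 0.07200000, -0.09866667)
F = m·Δv/dt = (1.6000, 2.7000, -3.7000)

F = (1.6000, 2.7000, -3.7000)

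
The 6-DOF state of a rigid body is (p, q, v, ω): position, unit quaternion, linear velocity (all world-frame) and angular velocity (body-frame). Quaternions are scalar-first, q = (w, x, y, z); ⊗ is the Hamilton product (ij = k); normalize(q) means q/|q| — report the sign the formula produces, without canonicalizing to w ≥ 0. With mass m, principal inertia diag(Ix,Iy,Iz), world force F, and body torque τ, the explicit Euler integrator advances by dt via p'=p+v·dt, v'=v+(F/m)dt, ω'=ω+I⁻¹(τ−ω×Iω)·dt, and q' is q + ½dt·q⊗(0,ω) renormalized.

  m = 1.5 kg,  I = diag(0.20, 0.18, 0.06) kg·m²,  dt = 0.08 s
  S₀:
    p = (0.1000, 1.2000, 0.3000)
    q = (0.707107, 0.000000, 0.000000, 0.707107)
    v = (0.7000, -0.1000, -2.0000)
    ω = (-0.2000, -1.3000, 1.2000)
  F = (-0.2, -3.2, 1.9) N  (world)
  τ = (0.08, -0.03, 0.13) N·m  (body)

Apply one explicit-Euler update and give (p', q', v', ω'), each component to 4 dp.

p' = (0.1560, 1.1920, 0.1400)
q' = (0.6715, 0.0310, -0.0423, 0.7392)
v' = (0.6893, -0.2707, -1.8987)
ω' = (-0.2429, -1.2984, 1.3803)

gyro term ω×Iω = (0.1872, -0.0336, -0.0052)
(τ − ω×Iω)/I = (-0.5360, 0.0200, 2.2533)
new body rate ω' = (-0.2429, -1.2984, 1.3803)
q⊗(0,ω) = (-0.8485284, 0.7778177, -1.0606605, 0.8485284)
updated quaternion q' = (0.6715, 0.0310, -0.0423, 0.7392)
a = F/m = (-0.1333, -2.1333, 1.2667)
new position p' = (0.1560, 1.1920, 0.1400)
v + (F/m)dt = (0.6893, -0.2707, -1.8987)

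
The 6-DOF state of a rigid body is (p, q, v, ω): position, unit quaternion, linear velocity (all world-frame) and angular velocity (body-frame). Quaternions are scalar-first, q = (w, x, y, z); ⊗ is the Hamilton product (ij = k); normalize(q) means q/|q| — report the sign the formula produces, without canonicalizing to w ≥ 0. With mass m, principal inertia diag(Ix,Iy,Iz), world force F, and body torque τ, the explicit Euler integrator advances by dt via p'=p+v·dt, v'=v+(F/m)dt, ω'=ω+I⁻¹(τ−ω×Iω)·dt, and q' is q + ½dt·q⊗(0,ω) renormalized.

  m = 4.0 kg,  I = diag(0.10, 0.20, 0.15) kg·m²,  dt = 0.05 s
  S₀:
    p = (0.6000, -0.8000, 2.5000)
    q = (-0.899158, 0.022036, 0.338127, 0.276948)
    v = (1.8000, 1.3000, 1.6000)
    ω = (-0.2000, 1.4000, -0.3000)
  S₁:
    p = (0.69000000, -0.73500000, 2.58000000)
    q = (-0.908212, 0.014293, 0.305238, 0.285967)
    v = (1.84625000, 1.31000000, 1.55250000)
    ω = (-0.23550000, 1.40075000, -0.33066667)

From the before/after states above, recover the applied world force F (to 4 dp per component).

Δv = v₁−v₀ = (0.04625000, 0.01000000, -0.04750000)
applied force F = (3.7000, 0.8000, -3.8000)

F = (3.7000, 0.8000, -3.8000)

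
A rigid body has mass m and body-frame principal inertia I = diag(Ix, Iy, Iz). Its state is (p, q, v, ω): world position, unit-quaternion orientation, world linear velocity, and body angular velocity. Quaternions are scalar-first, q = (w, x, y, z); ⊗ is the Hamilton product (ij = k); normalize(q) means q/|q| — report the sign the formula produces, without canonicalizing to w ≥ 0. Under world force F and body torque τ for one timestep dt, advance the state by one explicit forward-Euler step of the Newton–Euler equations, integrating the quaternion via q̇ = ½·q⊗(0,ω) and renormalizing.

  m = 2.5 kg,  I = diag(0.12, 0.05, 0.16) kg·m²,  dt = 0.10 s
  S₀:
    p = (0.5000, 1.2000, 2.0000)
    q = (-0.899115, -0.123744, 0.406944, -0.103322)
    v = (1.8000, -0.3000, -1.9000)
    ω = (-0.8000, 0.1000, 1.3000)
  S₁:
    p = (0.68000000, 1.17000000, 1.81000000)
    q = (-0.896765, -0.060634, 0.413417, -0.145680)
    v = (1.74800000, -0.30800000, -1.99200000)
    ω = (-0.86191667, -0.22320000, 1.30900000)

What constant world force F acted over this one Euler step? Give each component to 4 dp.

F = (-1.3000, -0.2000, -2.3000)

velocity change Δv = (-0.05200000, -0.00800000, -0.09200000)
applied force F = (-1.3000, -0.2000, -2.3000)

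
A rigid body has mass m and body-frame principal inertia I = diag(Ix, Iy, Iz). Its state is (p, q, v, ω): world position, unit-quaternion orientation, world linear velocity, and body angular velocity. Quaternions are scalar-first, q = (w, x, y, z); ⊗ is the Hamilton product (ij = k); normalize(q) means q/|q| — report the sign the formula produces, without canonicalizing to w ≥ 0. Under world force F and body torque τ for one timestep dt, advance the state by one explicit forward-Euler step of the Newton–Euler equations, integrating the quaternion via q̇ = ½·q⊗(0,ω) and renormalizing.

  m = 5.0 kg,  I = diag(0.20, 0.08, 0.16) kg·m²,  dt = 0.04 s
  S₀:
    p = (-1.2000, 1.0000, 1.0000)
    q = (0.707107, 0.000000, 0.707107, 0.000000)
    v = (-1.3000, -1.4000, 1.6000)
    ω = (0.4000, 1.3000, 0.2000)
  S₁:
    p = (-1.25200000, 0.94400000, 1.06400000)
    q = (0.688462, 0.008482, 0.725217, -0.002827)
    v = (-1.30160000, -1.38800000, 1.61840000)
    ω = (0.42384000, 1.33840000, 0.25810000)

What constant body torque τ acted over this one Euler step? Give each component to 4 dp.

τ = (0.1400, 0.0800, 0.1700)

Δω = ω₁−ω₀ = (0.02384000, 0.03840000, 0.05810000)
precession coupling = (0.0208, 0.0032, -0.0624)
I·α + gyro = (0.1400, 0.0800, 0.1700)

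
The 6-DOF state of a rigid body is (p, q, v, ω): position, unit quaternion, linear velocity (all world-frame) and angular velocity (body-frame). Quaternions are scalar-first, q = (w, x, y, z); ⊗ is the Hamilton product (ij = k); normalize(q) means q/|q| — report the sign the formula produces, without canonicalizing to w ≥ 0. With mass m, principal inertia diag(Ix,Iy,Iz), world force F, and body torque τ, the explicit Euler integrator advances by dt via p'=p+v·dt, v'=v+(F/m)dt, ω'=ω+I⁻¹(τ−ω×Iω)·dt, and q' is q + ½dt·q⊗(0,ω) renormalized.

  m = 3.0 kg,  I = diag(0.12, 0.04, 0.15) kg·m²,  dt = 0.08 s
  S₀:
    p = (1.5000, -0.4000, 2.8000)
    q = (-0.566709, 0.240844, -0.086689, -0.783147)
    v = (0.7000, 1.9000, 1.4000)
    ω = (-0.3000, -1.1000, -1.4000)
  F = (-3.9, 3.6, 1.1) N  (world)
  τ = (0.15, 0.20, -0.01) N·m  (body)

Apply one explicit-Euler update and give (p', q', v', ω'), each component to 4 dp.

(τ − ω×Iω)/I = (-0.1617, 5.3150, 0.1093)
new body rate ω' = (-0.3129, -0.6748, -1.3913)
q⊗(0,ω) = (-1.1195105, -0.5700844, 1.1955056, 0.5024575)
q' = normalize(q + ½dt·q⊗(0,ω)) = (-0.6099, 0.2175, -0.0388, -0.7611)
new position p' = (1.5560, -0.2480, 2.9120)
v' = v + a·dt = (0.5960, 1.9960, 1.4293)

p' = (1.5560, -0.2480, 2.9120)
q' = (-0.6099, 0.2175, -0.0388, -0.7611)
v' = (0.5960, 1.9960, 1.4293)
ω' = (-0.3129, -0.6748, -1.3913)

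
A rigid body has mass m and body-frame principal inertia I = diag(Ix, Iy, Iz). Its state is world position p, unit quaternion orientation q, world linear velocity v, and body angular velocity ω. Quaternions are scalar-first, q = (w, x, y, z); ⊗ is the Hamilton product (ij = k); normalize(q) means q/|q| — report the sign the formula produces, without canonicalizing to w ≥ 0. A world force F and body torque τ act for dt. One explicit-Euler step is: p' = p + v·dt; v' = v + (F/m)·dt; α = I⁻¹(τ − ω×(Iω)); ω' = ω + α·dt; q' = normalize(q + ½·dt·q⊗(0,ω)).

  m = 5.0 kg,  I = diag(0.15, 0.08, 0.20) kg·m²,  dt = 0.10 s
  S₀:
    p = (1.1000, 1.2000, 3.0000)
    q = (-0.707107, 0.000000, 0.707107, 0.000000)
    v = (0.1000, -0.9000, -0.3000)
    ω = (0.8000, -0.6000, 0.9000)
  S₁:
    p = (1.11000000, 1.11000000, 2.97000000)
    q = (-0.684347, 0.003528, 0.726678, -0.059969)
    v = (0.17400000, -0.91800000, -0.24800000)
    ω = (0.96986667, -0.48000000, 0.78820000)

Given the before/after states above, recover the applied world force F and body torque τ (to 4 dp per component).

Δω = ω₁−ω₀ = (0.16986667, 0.12000000, -0.11180000)
ω₀×(Iω₀) = (-0.0648, -0.0360, 0.0336)
I·α + gyro = (0.1900, 0.0600, -0.1900)
v₁ − v₀ = (0.07400000, -0.01800000, 0.05200000)
F = m·Δv/dt = (3.7000, -0.9000, 2.6000)

F = (3.7000, -0.9000, 2.6000)
τ = (0.1900, 0.0600, -0.1900)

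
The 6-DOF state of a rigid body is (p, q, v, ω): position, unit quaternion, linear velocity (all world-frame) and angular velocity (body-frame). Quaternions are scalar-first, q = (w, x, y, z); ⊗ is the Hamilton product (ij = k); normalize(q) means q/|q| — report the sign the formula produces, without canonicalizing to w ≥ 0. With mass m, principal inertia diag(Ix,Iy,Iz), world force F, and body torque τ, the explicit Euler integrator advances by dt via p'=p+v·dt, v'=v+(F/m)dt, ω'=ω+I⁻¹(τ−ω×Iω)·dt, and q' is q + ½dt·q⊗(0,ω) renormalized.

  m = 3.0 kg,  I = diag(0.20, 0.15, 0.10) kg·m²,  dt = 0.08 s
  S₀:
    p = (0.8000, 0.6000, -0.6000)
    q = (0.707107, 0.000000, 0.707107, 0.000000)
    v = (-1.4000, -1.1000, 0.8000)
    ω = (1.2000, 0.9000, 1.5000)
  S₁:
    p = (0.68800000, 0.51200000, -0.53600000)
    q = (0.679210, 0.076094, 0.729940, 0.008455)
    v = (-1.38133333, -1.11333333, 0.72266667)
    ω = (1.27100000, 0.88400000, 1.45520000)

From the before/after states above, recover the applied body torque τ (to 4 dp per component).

Δω = ω₁−ω₀ = (0.07100000, -0.01600000, -0.04480000)
precession coupling = (-0.0675, 0.1800, -0.0540)
I·α + gyro = (0.1100, 0.1500, -0.1100)

τ = (0.1100, 0.1500, -0.1100)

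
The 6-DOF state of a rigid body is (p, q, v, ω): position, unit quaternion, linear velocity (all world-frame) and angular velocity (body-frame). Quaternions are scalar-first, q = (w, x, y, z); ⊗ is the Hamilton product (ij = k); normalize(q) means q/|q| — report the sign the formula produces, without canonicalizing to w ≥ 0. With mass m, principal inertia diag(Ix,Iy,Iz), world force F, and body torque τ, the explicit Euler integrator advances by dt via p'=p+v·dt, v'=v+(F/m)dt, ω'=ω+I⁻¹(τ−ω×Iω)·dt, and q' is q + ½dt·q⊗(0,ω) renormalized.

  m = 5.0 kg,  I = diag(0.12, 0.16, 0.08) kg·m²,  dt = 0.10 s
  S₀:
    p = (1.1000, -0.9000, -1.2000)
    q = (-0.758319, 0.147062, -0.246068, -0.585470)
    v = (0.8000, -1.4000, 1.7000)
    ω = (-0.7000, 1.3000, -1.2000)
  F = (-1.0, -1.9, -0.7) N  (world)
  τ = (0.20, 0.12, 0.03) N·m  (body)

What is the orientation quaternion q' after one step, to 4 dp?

q⊗(0,ω) = (-0.2797322, 1.5872159, -0.3995113, 0.9289158)
q' = normalize(q + ½dt·q⊗(0,ω)) = (-0.7688, 0.2254, -0.2648, -0.5366)

q' = (-0.7688, 0.2254, -0.2648, -0.5366)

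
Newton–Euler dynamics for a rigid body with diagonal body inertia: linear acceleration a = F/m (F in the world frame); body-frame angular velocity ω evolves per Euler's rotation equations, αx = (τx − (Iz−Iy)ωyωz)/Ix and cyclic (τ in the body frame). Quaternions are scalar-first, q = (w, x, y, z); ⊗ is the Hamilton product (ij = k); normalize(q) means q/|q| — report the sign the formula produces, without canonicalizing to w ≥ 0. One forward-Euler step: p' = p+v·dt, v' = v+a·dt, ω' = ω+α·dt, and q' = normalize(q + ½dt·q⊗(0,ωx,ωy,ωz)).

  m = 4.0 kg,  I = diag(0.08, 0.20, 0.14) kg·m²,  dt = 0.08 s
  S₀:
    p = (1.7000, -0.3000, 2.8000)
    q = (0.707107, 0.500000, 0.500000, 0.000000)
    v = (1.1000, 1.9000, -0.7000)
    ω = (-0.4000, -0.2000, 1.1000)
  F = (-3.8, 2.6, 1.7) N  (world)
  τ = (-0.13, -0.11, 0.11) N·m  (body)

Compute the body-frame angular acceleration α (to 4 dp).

ω×(Iω) gyroscopic = (0.0132, 0.0264, 0.0096)
angular accel α = (-1.7900, -0.6820, 0.7171)

α = (-1.7900, -0.6820, 0.7171)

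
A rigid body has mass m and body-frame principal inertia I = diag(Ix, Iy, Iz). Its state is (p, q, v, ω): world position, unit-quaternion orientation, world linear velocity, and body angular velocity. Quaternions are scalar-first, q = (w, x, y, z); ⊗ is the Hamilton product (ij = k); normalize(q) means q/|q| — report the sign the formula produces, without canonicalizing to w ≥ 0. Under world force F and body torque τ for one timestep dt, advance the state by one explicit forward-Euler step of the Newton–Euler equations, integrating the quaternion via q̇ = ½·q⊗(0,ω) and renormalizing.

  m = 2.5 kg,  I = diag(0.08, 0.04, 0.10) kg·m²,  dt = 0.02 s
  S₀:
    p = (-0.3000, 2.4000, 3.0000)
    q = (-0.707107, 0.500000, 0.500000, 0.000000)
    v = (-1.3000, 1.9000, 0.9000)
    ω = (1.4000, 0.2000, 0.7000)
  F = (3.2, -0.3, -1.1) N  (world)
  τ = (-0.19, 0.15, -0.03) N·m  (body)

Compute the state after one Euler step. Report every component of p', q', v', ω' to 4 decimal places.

precession coupling ω×(Iω) = (0.0084, -0.0196, -0.0112)
angular accel α = (-2.4800, 4.2400, -0.1880)
ω' = ω + α·dt = (1.3504, 0.2848, 0.6962)
2q̇ = q⊗(0,ω) = (-0.8000000, -0.6399498, -0.4914214, -1.0949749)
updated quaternion q' = (-0.7150, 0.4935, 0.4950, -0.0109)
new position p' = (-0.3260, 2.4380, 3.0180)
new velocity v' = (-1.2744, 1.8976, 0.8912)

p' = (-0.3260, 2.4380, 3.0180)
q' = (-0.7150, 0.4935, 0.4950, -0.0109)
v' = (-1.2744, 1.8976, 0.8912)
ω' = (1.3504, 0.2848, 0.6962)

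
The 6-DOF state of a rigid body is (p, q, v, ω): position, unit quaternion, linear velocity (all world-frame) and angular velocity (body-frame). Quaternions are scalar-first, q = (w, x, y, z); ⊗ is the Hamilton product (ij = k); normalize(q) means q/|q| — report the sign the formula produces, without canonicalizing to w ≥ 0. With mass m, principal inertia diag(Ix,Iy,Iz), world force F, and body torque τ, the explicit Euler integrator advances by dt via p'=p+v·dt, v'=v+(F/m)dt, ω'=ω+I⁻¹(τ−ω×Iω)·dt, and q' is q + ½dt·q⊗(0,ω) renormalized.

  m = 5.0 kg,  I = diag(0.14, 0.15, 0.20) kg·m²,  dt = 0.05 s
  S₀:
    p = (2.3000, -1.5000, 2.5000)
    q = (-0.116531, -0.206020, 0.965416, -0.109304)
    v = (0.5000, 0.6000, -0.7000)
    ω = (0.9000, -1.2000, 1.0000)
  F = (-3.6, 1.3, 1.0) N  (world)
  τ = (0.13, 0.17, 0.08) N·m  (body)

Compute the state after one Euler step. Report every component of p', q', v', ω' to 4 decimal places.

a = (-0.7200, 0.2600, 0.2000)
p + v·dt = (2.3250, -1.4700, 2.4650)
v' = v + a·dt = (0.4640, 0.6130, -0.6900)
gyro term ω×Iω = (-0.0600, -0.0540, -0.0108)
angular accel α = (1.3571, 1.4933, 0.4540)
new body rate ω' = (0.9679, -1.1253, 1.0227)
q⊗(0,ω) = (1.4532212, 0.7293733, 0.2474836, -0.7381814)
updated quaternion q' = (-0.0801, -0.1876, 0.9706, -0.1276)

p' = (2.3250, -1.4700, 2.4650)
q' = (-0.0801, -0.1876, 0.9706, -0.1276)
v' = (0.4640, 0.6130, -0.6900)
ω' = (0.9679, -1.1253, 1.0227)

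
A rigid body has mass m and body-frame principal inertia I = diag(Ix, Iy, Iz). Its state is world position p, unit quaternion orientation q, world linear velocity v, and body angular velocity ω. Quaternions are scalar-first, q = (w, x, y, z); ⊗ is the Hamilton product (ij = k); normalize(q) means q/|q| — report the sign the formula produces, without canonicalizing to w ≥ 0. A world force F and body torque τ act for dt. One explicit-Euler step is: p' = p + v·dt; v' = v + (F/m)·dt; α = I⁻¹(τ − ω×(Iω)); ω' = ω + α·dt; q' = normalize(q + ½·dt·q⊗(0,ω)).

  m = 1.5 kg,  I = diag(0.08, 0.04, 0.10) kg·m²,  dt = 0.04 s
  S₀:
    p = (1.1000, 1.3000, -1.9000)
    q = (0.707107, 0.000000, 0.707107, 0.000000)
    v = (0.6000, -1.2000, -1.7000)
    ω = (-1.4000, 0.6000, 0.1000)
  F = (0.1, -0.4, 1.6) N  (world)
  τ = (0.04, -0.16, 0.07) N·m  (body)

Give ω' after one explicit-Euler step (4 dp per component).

α = I⁻¹(τ − ω×Iω) = (0.4550, -4.0700, 0.3640)
ω + α·dt = (-1.3818, 0.4372, 0.1146)

ω' = (-1.3818, 0.4372, 0.1146)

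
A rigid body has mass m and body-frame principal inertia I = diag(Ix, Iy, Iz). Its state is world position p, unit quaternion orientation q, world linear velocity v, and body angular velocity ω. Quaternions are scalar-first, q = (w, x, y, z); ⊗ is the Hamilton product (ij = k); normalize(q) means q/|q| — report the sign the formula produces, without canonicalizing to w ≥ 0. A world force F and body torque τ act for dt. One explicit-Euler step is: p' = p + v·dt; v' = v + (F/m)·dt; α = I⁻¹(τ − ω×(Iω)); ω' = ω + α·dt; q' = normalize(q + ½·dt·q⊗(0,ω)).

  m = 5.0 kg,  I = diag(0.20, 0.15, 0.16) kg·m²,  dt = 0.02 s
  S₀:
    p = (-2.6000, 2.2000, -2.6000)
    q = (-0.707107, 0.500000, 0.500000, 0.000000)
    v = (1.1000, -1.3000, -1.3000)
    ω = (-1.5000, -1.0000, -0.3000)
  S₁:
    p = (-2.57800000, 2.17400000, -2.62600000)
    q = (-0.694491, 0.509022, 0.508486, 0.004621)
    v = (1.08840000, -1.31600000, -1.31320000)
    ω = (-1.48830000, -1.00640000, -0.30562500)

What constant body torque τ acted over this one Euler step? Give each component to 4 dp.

rate change Δω = (0.01170000, -0.00640000, -0.00562500)
ω₀×(Iω₀) = (0.0030, 0.0180, -0.0750)
applied torque τ = (0.1200, -0.0300, -0.1200)

τ = (0.1200, -0.0300, -0.1200)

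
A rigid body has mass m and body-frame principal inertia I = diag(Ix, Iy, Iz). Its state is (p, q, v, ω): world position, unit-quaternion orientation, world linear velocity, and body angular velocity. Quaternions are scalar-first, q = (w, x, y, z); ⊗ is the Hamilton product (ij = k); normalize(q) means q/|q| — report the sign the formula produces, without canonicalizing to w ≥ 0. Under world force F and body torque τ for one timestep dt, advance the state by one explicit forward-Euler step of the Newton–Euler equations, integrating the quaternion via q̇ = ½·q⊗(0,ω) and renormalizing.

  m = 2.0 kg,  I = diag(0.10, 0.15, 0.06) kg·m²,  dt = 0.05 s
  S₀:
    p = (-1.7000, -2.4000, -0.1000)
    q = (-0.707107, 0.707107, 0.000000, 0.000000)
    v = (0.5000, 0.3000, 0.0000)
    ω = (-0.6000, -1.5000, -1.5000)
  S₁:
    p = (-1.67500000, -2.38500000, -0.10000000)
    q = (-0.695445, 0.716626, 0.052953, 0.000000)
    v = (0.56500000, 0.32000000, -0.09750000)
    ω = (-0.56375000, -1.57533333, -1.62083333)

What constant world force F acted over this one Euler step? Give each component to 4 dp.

v₁ − v₀ = (0.06500000, 0.02000000, -0.09750000)
applied force F = (2.6000, 0.8000, -3.9000)

F = (2.6000, 0.8000, -3.9000)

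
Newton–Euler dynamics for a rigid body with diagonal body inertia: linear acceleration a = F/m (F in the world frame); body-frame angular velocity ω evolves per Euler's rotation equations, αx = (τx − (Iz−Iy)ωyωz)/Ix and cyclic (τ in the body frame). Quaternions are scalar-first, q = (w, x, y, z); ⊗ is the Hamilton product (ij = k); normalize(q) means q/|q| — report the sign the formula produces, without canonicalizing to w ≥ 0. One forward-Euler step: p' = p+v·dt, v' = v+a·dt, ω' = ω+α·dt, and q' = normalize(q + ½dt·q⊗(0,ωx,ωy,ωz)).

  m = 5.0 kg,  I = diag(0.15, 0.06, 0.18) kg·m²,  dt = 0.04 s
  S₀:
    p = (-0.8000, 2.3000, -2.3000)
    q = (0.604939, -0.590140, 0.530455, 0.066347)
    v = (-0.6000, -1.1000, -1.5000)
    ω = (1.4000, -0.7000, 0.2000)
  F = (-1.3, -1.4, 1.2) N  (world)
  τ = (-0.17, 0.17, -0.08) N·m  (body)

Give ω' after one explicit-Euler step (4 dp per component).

ω' = (1.3591, -0.5811, 0.1626)

precession coupling ω×(Iω) = (-0.0168, -0.0084, 0.0882)
α = I⁻¹(τ − ω×Iω) = (-1.0213, 2.9733, -0.9344)
ω' = ω + α·dt = (1.3591, -0.5811, 0.1626)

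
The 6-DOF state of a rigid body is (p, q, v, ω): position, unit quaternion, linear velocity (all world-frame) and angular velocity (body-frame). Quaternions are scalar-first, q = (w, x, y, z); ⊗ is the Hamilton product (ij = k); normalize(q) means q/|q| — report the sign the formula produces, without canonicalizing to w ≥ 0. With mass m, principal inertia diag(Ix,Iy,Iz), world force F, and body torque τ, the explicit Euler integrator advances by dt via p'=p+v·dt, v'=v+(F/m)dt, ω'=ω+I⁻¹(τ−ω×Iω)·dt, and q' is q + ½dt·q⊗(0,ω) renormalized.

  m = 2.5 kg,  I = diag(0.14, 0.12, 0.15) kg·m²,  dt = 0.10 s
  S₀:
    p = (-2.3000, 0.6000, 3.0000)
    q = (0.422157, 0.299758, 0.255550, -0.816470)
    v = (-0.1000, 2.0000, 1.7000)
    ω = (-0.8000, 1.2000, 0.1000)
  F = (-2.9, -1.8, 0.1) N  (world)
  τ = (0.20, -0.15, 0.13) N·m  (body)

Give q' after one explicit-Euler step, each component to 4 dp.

2q̇ = q⊗(0,ω) = (0.0147934, 0.6675934, 1.1297886, 0.6063653)
q' = normalize(q + ½dt·q⊗(0,ω)) = (0.4218, 0.3323, 0.3112, -0.7841)

q' = (0.4218, 0.3323, 0.3112, -0.7841)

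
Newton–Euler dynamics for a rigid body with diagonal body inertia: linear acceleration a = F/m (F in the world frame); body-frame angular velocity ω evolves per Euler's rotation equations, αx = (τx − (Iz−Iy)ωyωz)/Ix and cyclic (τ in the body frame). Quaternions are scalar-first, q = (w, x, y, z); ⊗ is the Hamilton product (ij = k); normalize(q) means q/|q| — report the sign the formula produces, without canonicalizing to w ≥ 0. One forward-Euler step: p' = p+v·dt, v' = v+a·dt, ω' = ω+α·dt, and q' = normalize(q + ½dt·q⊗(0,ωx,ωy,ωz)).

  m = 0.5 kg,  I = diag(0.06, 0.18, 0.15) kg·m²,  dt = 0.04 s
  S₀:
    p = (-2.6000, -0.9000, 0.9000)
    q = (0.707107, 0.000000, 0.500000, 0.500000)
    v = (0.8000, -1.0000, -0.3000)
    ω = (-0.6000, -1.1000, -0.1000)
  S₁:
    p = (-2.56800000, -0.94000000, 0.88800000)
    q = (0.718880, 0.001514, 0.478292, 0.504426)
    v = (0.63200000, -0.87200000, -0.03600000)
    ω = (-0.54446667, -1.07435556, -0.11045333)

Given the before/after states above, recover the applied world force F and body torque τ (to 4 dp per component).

rate change Δω = (0.05553333, 0.02564444, -0.01045333)
ω₀×(Iω₀) = (-0.0033, -0.0054, 0.0792)
τ = I·(Δω/dt) + ω₀×(Iω₀) = (0.0800, 0.1100, 0.0400)
Δv = v₁−v₀ = (-0.16800000, 0.12800000, 0.26400000)
F = m·Δv/dt = (-2.1000, 1.6000, 3.3000)

F = (-2.1000, 1.6000, 3.3000)
τ = (0.0800, 0.1100, 0.0400)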